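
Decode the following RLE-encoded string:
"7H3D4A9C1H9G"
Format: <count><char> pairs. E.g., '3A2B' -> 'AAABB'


Expanding each <count><char> pair:
  7H -> 'HHHHHHH'
  3D -> 'DDD'
  4A -> 'AAAA'
  9C -> 'CCCCCCCCC'
  1H -> 'H'
  9G -> 'GGGGGGGGG'

Decoded = HHHHHHHDDDAAAACCCCCCCCCHGGGGGGGGG


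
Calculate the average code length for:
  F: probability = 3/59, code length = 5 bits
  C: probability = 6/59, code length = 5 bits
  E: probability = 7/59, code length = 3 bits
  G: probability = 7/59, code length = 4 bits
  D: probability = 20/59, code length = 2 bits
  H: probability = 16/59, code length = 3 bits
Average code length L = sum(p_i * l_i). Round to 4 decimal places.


Weighted contributions p_i * l_i:
  F: (3/59) * 5 = 15/59
  C: (6/59) * 5 = 30/59
  E: (7/59) * 3 = 21/59
  G: (7/59) * 4 = 28/59
  D: (20/59) * 2 = 40/59
  H: (16/59) * 3 = 48/59
Sum = (15 + 30 + 21 + 28 + 40 + 48)/59 = 182/59

L = 182/59 = 3.0847 bits/symbol


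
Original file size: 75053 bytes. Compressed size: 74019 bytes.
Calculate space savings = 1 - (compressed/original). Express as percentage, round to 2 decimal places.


ratio = compressed/original = 74019/75053 = 0.986223
savings = 1 - ratio = 1 - 0.986223 = 0.013777
as a percentage: 0.013777 * 100 = 1.38%

Space savings = 1 - 74019/75053 = 1.38%


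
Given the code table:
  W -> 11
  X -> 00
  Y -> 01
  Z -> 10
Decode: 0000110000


Decoding:
00 -> X
00 -> X
11 -> W
00 -> X
00 -> X


Result: XXWXX


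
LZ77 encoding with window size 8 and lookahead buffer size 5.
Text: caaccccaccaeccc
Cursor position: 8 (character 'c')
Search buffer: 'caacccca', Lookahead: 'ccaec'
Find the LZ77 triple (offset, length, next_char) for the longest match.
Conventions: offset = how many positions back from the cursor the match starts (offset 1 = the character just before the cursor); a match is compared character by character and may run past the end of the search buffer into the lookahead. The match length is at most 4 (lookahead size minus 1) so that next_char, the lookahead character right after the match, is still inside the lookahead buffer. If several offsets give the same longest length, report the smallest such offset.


Try each offset into the search buffer:
  offset=1 (pos 7, char 'a'): match length 0
  offset=2 (pos 6, char 'c'): match length 1
  offset=3 (pos 5, char 'c'): match length 3
  offset=4 (pos 4, char 'c'): match length 2
  offset=5 (pos 3, char 'c'): match length 2
  offset=6 (pos 2, char 'a'): match length 0
  offset=7 (pos 1, char 'a'): match length 0
  offset=8 (pos 0, char 'c'): match length 1
Longest match has length 3 at offset 3.
next_char = character at position 8 + 3 = 11 -> 'e'

Best match: offset=3, length=3 (matching 'cca' starting at position 5)
LZ77 triple: (3, 3, 'e')


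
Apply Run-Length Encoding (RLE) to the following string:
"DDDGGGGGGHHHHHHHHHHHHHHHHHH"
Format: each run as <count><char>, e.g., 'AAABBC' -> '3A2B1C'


Scanning runs left to right:
  i=0: run of 'D' x 3 -> '3D'
  i=3: run of 'G' x 6 -> '6G'
  i=9: run of 'H' x 18 -> '18H'

RLE = 3D6G18H


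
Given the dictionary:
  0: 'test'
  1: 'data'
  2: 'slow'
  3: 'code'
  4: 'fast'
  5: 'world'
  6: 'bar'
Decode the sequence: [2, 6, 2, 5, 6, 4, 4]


Look up each index in the dictionary:
  2 -> 'slow'
  6 -> 'bar'
  2 -> 'slow'
  5 -> 'world'
  6 -> 'bar'
  4 -> 'fast'
  4 -> 'fast'

Decoded: "slow bar slow world bar fast fast"


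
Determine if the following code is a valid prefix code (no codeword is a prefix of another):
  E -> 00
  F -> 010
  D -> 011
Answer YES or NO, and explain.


Checking each pair (does one codeword prefix another?):
  E='00' vs F='010': no prefix
  E='00' vs D='011': no prefix
  F='010' vs E='00': no prefix
  F='010' vs D='011': no prefix
  D='011' vs E='00': no prefix
  D='011' vs F='010': no prefix
No violation found over all pairs.

YES -- this is a valid prefix code. No codeword is a prefix of any other codeword.


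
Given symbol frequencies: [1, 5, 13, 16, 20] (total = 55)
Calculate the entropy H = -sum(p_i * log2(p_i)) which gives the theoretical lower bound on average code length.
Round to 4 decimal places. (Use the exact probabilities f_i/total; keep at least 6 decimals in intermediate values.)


Per-symbol terms -p_i * log2(p_i) with p_i = f_i/55:
  p = 1/55 = 0.018182: log2(p) = -5.781360, -p*log2(p) = 0.105116
  p = 5/55 = 0.090909: log2(p) = -3.459432, -p*log2(p) = 0.314494
  p = 13/55 = 0.236364: log2(p) = -2.080920, -p*log2(p) = 0.491854
  p = 16/55 = 0.290909: log2(p) = -1.781360, -p*log2(p) = 0.518214
  p = 20/55 = 0.363636: log2(p) = -1.459432, -p*log2(p) = 0.530702
H = 0.105116 + 0.314494 + 0.491854 + 0.518214 + 0.530702 = 1.960380

H = 1.9604 bits/symbol


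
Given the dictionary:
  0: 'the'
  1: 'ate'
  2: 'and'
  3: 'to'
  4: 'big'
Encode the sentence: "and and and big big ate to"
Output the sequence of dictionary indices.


Look up each word in the dictionary:
  'and' -> 2
  'and' -> 2
  'and' -> 2
  'big' -> 4
  'big' -> 4
  'ate' -> 1
  'to' -> 3

Encoded: [2, 2, 2, 4, 4, 1, 3]


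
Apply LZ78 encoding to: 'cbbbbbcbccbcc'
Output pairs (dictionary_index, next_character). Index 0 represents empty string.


LZ78 encoding steps:
Dictionary: {0: ''}
Step 1: w='' (idx 0), next='c' -> output (0, 'c'), add 'c' as idx 1
Step 2: w='' (idx 0), next='b' -> output (0, 'b'), add 'b' as idx 2
Step 3: w='b' (idx 2), next='b' -> output (2, 'b'), add 'bb' as idx 3
Step 4: w='bb' (idx 3), next='c' -> output (3, 'c'), add 'bbc' as idx 4
Step 5: w='b' (idx 2), next='c' -> output (2, 'c'), add 'bc' as idx 5
Step 6: w='c' (idx 1), next='b' -> output (1, 'b'), add 'cb' as idx 6
Step 7: w='c' (idx 1), next='c' -> output (1, 'c'), add 'cc' as idx 7


Encoded: [(0, 'c'), (0, 'b'), (2, 'b'), (3, 'c'), (2, 'c'), (1, 'b'), (1, 'c')]


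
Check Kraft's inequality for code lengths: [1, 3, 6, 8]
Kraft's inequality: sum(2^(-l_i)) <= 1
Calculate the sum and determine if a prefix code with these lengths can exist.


Sum = 2^(-1) + 2^(-3) + 2^(-6) + 2^(-8)
    = 0.5 + 0.125 + 0.015625 + 0.00390625
    = 165/256 = 0.64453125
Since 0.64453125 <= 1, Kraft's inequality IS satisfied.
A prefix code with these lengths CAN exist.

Kraft sum = 0.64453125. Satisfied.


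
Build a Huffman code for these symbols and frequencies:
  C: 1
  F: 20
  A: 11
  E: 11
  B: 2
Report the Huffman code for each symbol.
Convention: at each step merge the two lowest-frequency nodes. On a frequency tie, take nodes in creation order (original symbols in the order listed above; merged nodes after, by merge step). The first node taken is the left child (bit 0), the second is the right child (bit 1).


Huffman tree construction:
Step 1: Merge C(1) + B(2) = 3
Step 2: Merge (C+B)(3) + A(11) = 14
Step 3: Merge E(11) + ((C+B)+A)(14) = 25
Step 4: Merge F(20) + (E+((C+B)+A))(25) = 45
Read each symbol's code off the tree from the root (left child = 0, right child = 1).

Codes:
  C: 1100 (length 4)
  F: 0 (length 1)
  A: 111 (length 3)
  E: 10 (length 2)
  B: 1101 (length 4)
Average code length: 87/45 = 1.9333 bits/symbol


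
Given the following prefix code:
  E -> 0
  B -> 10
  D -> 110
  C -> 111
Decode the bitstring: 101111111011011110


Decoding step by step:
Bits 10 -> B
Bits 111 -> C
Bits 111 -> C
Bits 10 -> B
Bits 110 -> D
Bits 111 -> C
Bits 10 -> B


Decoded message: BCCBDCB


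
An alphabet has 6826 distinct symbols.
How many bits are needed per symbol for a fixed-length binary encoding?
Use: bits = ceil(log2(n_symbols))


log2(6826) = 12.7368
Bracket: 2^12 = 4096 < 6826 <= 2^13 = 8192
So ceil(log2(6826)) = 13

bits = ceil(log2(6826)) = ceil(12.7368) = 13 bits


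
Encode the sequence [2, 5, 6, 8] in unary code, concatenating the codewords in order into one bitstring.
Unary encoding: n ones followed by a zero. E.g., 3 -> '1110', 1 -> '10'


Encode each number as n ones followed by a terminating 0:
  2 -> 110 (3 bits)
  5 -> 111110 (6 bits)
  6 -> 1111110 (7 bits)
  8 -> 111111110 (9 bits)
Total length = 3 + 6 + 7 + 9 = 25 bits.

Unary([2, 5, 6, 8]) = 1101111101111110111111110 (25 bits)


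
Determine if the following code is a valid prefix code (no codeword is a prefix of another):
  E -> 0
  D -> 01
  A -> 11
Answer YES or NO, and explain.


Checking each pair (does one codeword prefix another?):
  E='0' vs D='01': prefix -- VIOLATION

NO -- this is NOT a valid prefix code. E (0) is a prefix of D (01).


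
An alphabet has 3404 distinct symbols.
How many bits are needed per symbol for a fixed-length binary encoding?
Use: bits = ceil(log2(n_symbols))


log2(3404) = 11.733
Bracket: 2^11 = 2048 < 3404 <= 2^12 = 4096
So ceil(log2(3404)) = 12

bits = ceil(log2(3404)) = ceil(11.733) = 12 bits


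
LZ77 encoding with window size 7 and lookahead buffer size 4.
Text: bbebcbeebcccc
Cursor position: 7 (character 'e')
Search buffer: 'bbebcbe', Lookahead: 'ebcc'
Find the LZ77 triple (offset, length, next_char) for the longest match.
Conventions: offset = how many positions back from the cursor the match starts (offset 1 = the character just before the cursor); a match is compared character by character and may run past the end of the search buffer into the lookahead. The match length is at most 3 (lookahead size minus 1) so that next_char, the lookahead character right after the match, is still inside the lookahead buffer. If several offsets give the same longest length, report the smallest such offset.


Try each offset into the search buffer:
  offset=1 (pos 6, char 'e'): match length 1
  offset=2 (pos 5, char 'b'): match length 0
  offset=3 (pos 4, char 'c'): match length 0
  offset=4 (pos 3, char 'b'): match length 0
  offset=5 (pos 2, char 'e'): match length 3
  offset=6 (pos 1, char 'b'): match length 0
  offset=7 (pos 0, char 'b'): match length 0
Longest match has length 3 at offset 5.
next_char = character at position 7 + 3 = 10 -> 'c'

Best match: offset=5, length=3 (matching 'ebc' starting at position 2)
LZ77 triple: (5, 3, 'c')


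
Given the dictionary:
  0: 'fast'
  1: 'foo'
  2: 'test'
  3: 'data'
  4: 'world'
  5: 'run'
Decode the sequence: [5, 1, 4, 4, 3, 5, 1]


Look up each index in the dictionary:
  5 -> 'run'
  1 -> 'foo'
  4 -> 'world'
  4 -> 'world'
  3 -> 'data'
  5 -> 'run'
  1 -> 'foo'

Decoded: "run foo world world data run foo"


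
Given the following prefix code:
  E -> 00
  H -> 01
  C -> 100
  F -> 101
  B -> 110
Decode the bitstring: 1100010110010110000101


Decoding step by step:
Bits 110 -> B
Bits 00 -> E
Bits 101 -> F
Bits 100 -> C
Bits 101 -> F
Bits 100 -> C
Bits 00 -> E
Bits 101 -> F


Decoded message: BEFCFCEF


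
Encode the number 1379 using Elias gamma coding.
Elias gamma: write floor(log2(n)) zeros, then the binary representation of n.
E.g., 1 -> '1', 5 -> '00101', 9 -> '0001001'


num_bits = floor(log2(1379)) + 1 = 11
leading_zeros = num_bits - 1 = 10
binary(1379) = 10101100011

Elias gamma(1379) = '0000000000' + '10101100011' = 000000000010101100011 (21 bits)


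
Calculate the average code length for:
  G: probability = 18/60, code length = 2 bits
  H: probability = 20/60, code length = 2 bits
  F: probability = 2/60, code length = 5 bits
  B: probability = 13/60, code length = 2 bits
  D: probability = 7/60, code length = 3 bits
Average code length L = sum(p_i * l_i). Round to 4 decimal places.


Weighted contributions p_i * l_i:
  G: (18/60) * 2 = 36/60
  H: (20/60) * 2 = 40/60
  F: (2/60) * 5 = 10/60
  B: (13/60) * 2 = 26/60
  D: (7/60) * 3 = 21/60
Sum = (36 + 40 + 10 + 26 + 21)/60 = 133/60

L = 133/60 = 2.2167 bits/symbol


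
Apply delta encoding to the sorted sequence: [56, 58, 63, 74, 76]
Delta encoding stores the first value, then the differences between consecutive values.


First value: 56
Deltas:
  58 - 56 = 2
  63 - 58 = 5
  74 - 63 = 11
  76 - 74 = 2


Delta encoded: [56, 2, 5, 11, 2]


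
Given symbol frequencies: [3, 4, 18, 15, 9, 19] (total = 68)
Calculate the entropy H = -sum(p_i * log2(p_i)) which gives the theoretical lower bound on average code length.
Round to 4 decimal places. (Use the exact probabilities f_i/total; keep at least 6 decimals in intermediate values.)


Per-symbol terms -p_i * log2(p_i) with p_i = f_i/68:
  p = 3/68 = 0.044118: log2(p) = -4.502500, -p*log2(p) = 0.198640
  p = 4/68 = 0.058824: log2(p) = -4.087463, -p*log2(p) = 0.240439
  p = 18/68 = 0.264706: log2(p) = -1.917538, -p*log2(p) = 0.507584
  p = 15/68 = 0.220588: log2(p) = -2.180572, -p*log2(p) = 0.481009
  p = 9/68 = 0.132353: log2(p) = -2.917538, -p*log2(p) = 0.386145
  p = 19/68 = 0.279412: log2(p) = -1.839535, -p*log2(p) = 0.513988
H = 0.198640 + 0.240439 + 0.507584 + 0.481009 + 0.386145 + 0.513988 = 2.327805

H = 2.3278 bits/symbol


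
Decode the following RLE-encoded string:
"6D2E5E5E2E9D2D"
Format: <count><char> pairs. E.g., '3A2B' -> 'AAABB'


Expanding each <count><char> pair:
  6D -> 'DDDDDD'
  2E -> 'EE'
  5E -> 'EEEEE'
  5E -> 'EEEEE'
  2E -> 'EE'
  9D -> 'DDDDDDDDD'
  2D -> 'DD'

Decoded = DDDDDDEEEEEEEEEEEEEEDDDDDDDDDDD


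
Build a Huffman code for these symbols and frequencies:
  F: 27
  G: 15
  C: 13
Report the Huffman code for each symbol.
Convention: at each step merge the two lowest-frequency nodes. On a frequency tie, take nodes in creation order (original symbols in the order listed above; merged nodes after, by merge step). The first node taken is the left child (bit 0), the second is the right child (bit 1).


Huffman tree construction:
Step 1: Merge C(13) + G(15) = 28
Step 2: Merge F(27) + (C+G)(28) = 55
Read each symbol's code off the tree from the root (left child = 0, right child = 1).

Codes:
  F: 0 (length 1)
  G: 11 (length 2)
  C: 10 (length 2)
Average code length: 83/55 = 1.5091 bits/symbol


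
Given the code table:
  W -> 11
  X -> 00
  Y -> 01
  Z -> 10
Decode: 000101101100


Decoding:
00 -> X
01 -> Y
01 -> Y
10 -> Z
11 -> W
00 -> X


Result: XYYZWX


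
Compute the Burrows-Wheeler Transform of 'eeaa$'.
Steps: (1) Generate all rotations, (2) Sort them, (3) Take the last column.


Rotations (sorted):
  0: $eeaa -> last char: a
  1: a$eea -> last char: a
  2: aa$ee -> last char: e
  3: eaa$e -> last char: e
  4: eeaa$ -> last char: $


BWT = aaee$


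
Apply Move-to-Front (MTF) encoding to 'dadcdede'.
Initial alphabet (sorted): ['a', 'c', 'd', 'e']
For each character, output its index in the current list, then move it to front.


MTF encoding:
'd': index 2 in ['a', 'c', 'd', 'e'] -> ['d', 'a', 'c', 'e']
'a': index 1 in ['d', 'a', 'c', 'e'] -> ['a', 'd', 'c', 'e']
'd': index 1 in ['a', 'd', 'c', 'e'] -> ['d', 'a', 'c', 'e']
'c': index 2 in ['d', 'a', 'c', 'e'] -> ['c', 'd', 'a', 'e']
'd': index 1 in ['c', 'd', 'a', 'e'] -> ['d', 'c', 'a', 'e']
'e': index 3 in ['d', 'c', 'a', 'e'] -> ['e', 'd', 'c', 'a']
'd': index 1 in ['e', 'd', 'c', 'a'] -> ['d', 'e', 'c', 'a']
'e': index 1 in ['d', 'e', 'c', 'a'] -> ['e', 'd', 'c', 'a']


Output: [2, 1, 1, 2, 1, 3, 1, 1]


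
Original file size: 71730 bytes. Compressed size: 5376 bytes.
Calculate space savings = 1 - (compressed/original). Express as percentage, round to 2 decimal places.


ratio = compressed/original = 5376/71730 = 0.074948
savings = 1 - ratio = 1 - 0.074948 = 0.925052
as a percentage: 0.925052 * 100 = 92.51%

Space savings = 1 - 5376/71730 = 92.51%


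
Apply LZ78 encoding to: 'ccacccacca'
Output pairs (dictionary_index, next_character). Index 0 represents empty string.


LZ78 encoding steps:
Dictionary: {0: ''}
Step 1: w='' (idx 0), next='c' -> output (0, 'c'), add 'c' as idx 1
Step 2: w='c' (idx 1), next='a' -> output (1, 'a'), add 'ca' as idx 2
Step 3: w='c' (idx 1), next='c' -> output (1, 'c'), add 'cc' as idx 3
Step 4: w='ca' (idx 2), next='c' -> output (2, 'c'), add 'cac' as idx 4
Step 5: w='ca' (idx 2), end of input -> output (2, '')


Encoded: [(0, 'c'), (1, 'a'), (1, 'c'), (2, 'c'), (2, '')]


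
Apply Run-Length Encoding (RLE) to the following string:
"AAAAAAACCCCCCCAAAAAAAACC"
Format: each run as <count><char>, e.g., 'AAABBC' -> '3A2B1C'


Scanning runs left to right:
  i=0: run of 'A' x 7 -> '7A'
  i=7: run of 'C' x 7 -> '7C'
  i=14: run of 'A' x 8 -> '8A'
  i=22: run of 'C' x 2 -> '2C'

RLE = 7A7C8A2C


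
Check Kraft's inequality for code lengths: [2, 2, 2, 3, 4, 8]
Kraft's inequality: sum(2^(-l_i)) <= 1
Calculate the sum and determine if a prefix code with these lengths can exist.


Sum = 2^(-2) + 2^(-2) + 2^(-2) + 2^(-3) + 2^(-4) + 2^(-8)
    = 0.25 + 0.25 + 0.25 + 0.125 + 0.0625 + 0.00390625
    = 241/256 = 0.94140625
Since 0.94140625 <= 1, Kraft's inequality IS satisfied.
A prefix code with these lengths CAN exist.

Kraft sum = 0.94140625. Satisfied.


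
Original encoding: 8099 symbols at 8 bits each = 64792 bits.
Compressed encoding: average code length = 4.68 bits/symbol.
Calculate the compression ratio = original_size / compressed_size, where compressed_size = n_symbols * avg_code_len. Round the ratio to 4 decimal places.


original_size = n_symbols * orig_bits = 8099 * 8 = 64792 bits
compressed_size = n_symbols * avg_code_len = 8099 * 4.68 = 37903.32 bits
ratio = original_size / compressed_size = 64792 / 37903.32 = 1.7094

Compression ratio = 1.7094


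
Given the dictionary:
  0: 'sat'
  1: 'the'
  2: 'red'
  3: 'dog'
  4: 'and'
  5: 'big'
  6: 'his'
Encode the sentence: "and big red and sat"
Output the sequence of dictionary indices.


Look up each word in the dictionary:
  'and' -> 4
  'big' -> 5
  'red' -> 2
  'and' -> 4
  'sat' -> 0

Encoded: [4, 5, 2, 4, 0]


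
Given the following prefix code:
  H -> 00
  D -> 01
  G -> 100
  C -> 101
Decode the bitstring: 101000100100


Decoding step by step:
Bits 101 -> C
Bits 00 -> H
Bits 01 -> D
Bits 00 -> H
Bits 100 -> G


Decoded message: CHDHG


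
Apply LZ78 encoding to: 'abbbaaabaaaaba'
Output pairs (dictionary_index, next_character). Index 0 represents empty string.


LZ78 encoding steps:
Dictionary: {0: ''}
Step 1: w='' (idx 0), next='a' -> output (0, 'a'), add 'a' as idx 1
Step 2: w='' (idx 0), next='b' -> output (0, 'b'), add 'b' as idx 2
Step 3: w='b' (idx 2), next='b' -> output (2, 'b'), add 'bb' as idx 3
Step 4: w='a' (idx 1), next='a' -> output (1, 'a'), add 'aa' as idx 4
Step 5: w='a' (idx 1), next='b' -> output (1, 'b'), add 'ab' as idx 5
Step 6: w='aa' (idx 4), next='a' -> output (4, 'a'), add 'aaa' as idx 6
Step 7: w='ab' (idx 5), next='a' -> output (5, 'a'), add 'aba' as idx 7


Encoded: [(0, 'a'), (0, 'b'), (2, 'b'), (1, 'a'), (1, 'b'), (4, 'a'), (5, 'a')]


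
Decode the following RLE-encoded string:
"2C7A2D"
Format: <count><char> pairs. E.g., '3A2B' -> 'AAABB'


Expanding each <count><char> pair:
  2C -> 'CC'
  7A -> 'AAAAAAA'
  2D -> 'DD'

Decoded = CCAAAAAAADD


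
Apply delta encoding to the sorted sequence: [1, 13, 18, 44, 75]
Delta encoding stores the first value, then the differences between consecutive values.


First value: 1
Deltas:
  13 - 1 = 12
  18 - 13 = 5
  44 - 18 = 26
  75 - 44 = 31


Delta encoded: [1, 12, 5, 26, 31]


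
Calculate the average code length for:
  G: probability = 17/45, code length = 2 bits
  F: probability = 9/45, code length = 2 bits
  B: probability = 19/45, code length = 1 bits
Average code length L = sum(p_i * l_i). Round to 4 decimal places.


Weighted contributions p_i * l_i:
  G: (17/45) * 2 = 34/45
  F: (9/45) * 2 = 18/45
  B: (19/45) * 1 = 19/45
Sum = (34 + 18 + 19)/45 = 71/45

L = 71/45 = 1.5778 bits/symbol


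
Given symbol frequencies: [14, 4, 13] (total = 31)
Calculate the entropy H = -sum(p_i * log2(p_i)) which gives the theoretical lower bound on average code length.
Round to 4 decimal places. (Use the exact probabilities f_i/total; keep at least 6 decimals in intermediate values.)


Per-symbol terms -p_i * log2(p_i) with p_i = f_i/31:
  p = 14/31 = 0.451613: log2(p) = -1.146841, -p*log2(p) = 0.517928
  p = 4/31 = 0.129032: log2(p) = -2.954196, -p*log2(p) = 0.381187
  p = 13/31 = 0.419355: log2(p) = -1.253757, -p*log2(p) = 0.525769
H = 0.517928 + 0.381187 + 0.525769 = 1.424884

H = 1.4249 bits/symbol


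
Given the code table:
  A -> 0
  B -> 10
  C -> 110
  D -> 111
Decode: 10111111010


Decoding:
10 -> B
111 -> D
111 -> D
0 -> A
10 -> B


Result: BDDAB


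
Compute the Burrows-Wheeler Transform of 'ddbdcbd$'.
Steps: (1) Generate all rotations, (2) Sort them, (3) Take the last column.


Rotations (sorted):
  0: $ddbdcbd -> last char: d
  1: bd$ddbdc -> last char: c
  2: bdcbd$dd -> last char: d
  3: cbd$ddbd -> last char: d
  4: d$ddbdcb -> last char: b
  5: dbdcbd$d -> last char: d
  6: dcbd$ddb -> last char: b
  7: ddbdcbd$ -> last char: $


BWT = dcddbdb$


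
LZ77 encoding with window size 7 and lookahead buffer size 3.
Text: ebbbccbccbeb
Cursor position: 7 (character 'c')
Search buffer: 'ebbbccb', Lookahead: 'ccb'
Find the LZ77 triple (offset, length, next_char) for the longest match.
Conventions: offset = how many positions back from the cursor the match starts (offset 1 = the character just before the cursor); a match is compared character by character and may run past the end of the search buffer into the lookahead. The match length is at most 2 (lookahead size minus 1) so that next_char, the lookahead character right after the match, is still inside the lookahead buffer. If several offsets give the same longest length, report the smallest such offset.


Try each offset into the search buffer:
  offset=1 (pos 6, char 'b'): match length 0
  offset=2 (pos 5, char 'c'): match length 1
  offset=3 (pos 4, char 'c'): match length 2
  offset=4 (pos 3, char 'b'): match length 0
  offset=5 (pos 2, char 'b'): match length 0
  offset=6 (pos 1, char 'b'): match length 0
  offset=7 (pos 0, char 'e'): match length 0
Longest match has length 2 at offset 3.
next_char = character at position 7 + 2 = 9 -> 'b'

Best match: offset=3, length=2 (matching 'cc' starting at position 4)
LZ77 triple: (3, 2, 'b')


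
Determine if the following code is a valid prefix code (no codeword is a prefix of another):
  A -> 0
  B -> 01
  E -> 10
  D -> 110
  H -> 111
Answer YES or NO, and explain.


Checking each pair (does one codeword prefix another?):
  A='0' vs B='01': prefix -- VIOLATION

NO -- this is NOT a valid prefix code. A (0) is a prefix of B (01).


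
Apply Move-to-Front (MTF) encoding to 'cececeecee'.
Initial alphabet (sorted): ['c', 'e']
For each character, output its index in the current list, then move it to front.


MTF encoding:
'c': index 0 in ['c', 'e'] -> ['c', 'e']
'e': index 1 in ['c', 'e'] -> ['e', 'c']
'c': index 1 in ['e', 'c'] -> ['c', 'e']
'e': index 1 in ['c', 'e'] -> ['e', 'c']
'c': index 1 in ['e', 'c'] -> ['c', 'e']
'e': index 1 in ['c', 'e'] -> ['e', 'c']
'e': index 0 in ['e', 'c'] -> ['e', 'c']
'c': index 1 in ['e', 'c'] -> ['c', 'e']
'e': index 1 in ['c', 'e'] -> ['e', 'c']
'e': index 0 in ['e', 'c'] -> ['e', 'c']


Output: [0, 1, 1, 1, 1, 1, 0, 1, 1, 0]


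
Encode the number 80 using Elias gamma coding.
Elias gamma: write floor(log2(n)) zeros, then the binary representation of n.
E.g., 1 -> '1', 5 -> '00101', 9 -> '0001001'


num_bits = floor(log2(80)) + 1 = 7
leading_zeros = num_bits - 1 = 6
binary(80) = 1010000

Elias gamma(80) = '000000' + '1010000' = 0000001010000 (13 bits)


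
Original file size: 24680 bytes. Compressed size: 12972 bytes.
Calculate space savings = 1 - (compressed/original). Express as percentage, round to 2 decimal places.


ratio = compressed/original = 12972/24680 = 0.525608
savings = 1 - ratio = 1 - 0.525608 = 0.474392
as a percentage: 0.474392 * 100 = 47.44%

Space savings = 1 - 12972/24680 = 47.44%


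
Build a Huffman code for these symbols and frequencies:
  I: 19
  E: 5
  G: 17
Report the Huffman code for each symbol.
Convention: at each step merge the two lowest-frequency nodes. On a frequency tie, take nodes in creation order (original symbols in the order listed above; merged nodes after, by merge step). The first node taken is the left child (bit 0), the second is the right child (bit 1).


Huffman tree construction:
Step 1: Merge E(5) + G(17) = 22
Step 2: Merge I(19) + (E+G)(22) = 41
Read each symbol's code off the tree from the root (left child = 0, right child = 1).

Codes:
  I: 0 (length 1)
  E: 10 (length 2)
  G: 11 (length 2)
Average code length: 63/41 = 1.5366 bits/symbol


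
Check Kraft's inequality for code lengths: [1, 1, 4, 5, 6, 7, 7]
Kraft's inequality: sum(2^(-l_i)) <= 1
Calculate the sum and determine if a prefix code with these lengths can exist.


Sum = 2^(-1) + 2^(-1) + 2^(-4) + 2^(-5) + 2^(-6) + 2^(-7) + 2^(-7)
    = 0.5 + 0.5 + 0.0625 + 0.03125 + 0.015625 + 0.0078125 + 0.0078125
    = 144/128 = 1.125
Since 1.125 > 1, Kraft's inequality is NOT satisfied.
A prefix code with these lengths CANNOT exist.

Kraft sum = 1.125. Not satisfied.


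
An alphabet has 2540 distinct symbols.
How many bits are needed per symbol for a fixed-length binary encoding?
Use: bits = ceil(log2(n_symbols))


log2(2540) = 11.3106
Bracket: 2^11 = 2048 < 2540 <= 2^12 = 4096
So ceil(log2(2540)) = 12

bits = ceil(log2(2540)) = ceil(11.3106) = 12 bits


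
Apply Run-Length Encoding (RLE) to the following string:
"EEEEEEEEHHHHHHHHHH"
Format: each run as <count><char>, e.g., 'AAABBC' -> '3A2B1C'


Scanning runs left to right:
  i=0: run of 'E' x 8 -> '8E'
  i=8: run of 'H' x 10 -> '10H'

RLE = 8E10H


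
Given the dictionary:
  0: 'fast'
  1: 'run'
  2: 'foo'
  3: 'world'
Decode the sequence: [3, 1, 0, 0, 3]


Look up each index in the dictionary:
  3 -> 'world'
  1 -> 'run'
  0 -> 'fast'
  0 -> 'fast'
  3 -> 'world'

Decoded: "world run fast fast world"


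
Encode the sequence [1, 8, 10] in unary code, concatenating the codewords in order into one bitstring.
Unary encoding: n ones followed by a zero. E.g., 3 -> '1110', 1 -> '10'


Encode each number as n ones followed by a terminating 0:
  1 -> 10 (2 bits)
  8 -> 111111110 (9 bits)
  10 -> 11111111110 (11 bits)
Total length = 2 + 9 + 11 = 22 bits.

Unary([1, 8, 10]) = 1011111111011111111110 (22 bits)


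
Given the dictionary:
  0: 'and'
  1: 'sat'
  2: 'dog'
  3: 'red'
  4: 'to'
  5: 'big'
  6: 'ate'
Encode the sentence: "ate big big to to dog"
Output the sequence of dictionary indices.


Look up each word in the dictionary:
  'ate' -> 6
  'big' -> 5
  'big' -> 5
  'to' -> 4
  'to' -> 4
  'dog' -> 2

Encoded: [6, 5, 5, 4, 4, 2]


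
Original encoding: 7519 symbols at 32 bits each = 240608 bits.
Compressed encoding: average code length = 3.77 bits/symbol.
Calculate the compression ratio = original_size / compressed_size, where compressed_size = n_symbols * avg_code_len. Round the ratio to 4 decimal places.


original_size = n_symbols * orig_bits = 7519 * 32 = 240608 bits
compressed_size = n_symbols * avg_code_len = 7519 * 3.77 = 28346.63 bits
ratio = original_size / compressed_size = 240608 / 28346.63 = 8.4881

Compression ratio = 8.4881


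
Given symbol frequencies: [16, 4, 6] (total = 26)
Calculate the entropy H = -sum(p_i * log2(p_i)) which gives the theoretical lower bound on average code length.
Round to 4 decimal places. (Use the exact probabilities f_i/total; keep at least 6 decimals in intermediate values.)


Per-symbol terms -p_i * log2(p_i) with p_i = f_i/26:
  p = 16/26 = 0.615385: log2(p) = -0.700440, -p*log2(p) = 0.431040
  p = 4/26 = 0.153846: log2(p) = -2.700440, -p*log2(p) = 0.415452
  p = 6/26 = 0.230769: log2(p) = -2.115477, -p*log2(p) = 0.488187
H = 0.431040 + 0.415452 + 0.488187 = 1.334679

H = 1.3347 bits/symbol


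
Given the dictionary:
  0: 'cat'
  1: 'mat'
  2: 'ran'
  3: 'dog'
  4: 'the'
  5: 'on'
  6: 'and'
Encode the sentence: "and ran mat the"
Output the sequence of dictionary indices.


Look up each word in the dictionary:
  'and' -> 6
  'ran' -> 2
  'mat' -> 1
  'the' -> 4

Encoded: [6, 2, 1, 4]


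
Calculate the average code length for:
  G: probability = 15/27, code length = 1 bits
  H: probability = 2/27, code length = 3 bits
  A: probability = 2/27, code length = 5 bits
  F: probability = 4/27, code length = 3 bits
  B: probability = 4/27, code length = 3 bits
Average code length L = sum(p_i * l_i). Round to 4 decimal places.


Weighted contributions p_i * l_i:
  G: (15/27) * 1 = 15/27
  H: (2/27) * 3 = 6/27
  A: (2/27) * 5 = 10/27
  F: (4/27) * 3 = 12/27
  B: (4/27) * 3 = 12/27
Sum = (15 + 6 + 10 + 12 + 12)/27 = 55/27

L = 55/27 = 2.0370 bits/symbol


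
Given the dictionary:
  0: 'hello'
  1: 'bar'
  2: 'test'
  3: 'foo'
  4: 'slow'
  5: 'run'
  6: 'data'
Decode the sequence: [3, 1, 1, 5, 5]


Look up each index in the dictionary:
  3 -> 'foo'
  1 -> 'bar'
  1 -> 'bar'
  5 -> 'run'
  5 -> 'run'

Decoded: "foo bar bar run run"


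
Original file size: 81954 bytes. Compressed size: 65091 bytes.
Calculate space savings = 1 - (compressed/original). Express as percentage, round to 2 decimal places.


ratio = compressed/original = 65091/81954 = 0.794238
savings = 1 - ratio = 1 - 0.794238 = 0.205762
as a percentage: 0.205762 * 100 = 20.58%

Space savings = 1 - 65091/81954 = 20.58%


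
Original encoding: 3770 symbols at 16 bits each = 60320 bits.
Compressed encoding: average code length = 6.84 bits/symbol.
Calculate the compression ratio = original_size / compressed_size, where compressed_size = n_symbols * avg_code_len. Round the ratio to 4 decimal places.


original_size = n_symbols * orig_bits = 3770 * 16 = 60320 bits
compressed_size = n_symbols * avg_code_len = 3770 * 6.84 = 25786.8 bits
ratio = original_size / compressed_size = 60320 / 25786.8 = 2.3392

Compression ratio = 2.3392


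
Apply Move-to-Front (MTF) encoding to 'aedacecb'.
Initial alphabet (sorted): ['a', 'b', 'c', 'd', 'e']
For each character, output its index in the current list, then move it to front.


MTF encoding:
'a': index 0 in ['a', 'b', 'c', 'd', 'e'] -> ['a', 'b', 'c', 'd', 'e']
'e': index 4 in ['a', 'b', 'c', 'd', 'e'] -> ['e', 'a', 'b', 'c', 'd']
'd': index 4 in ['e', 'a', 'b', 'c', 'd'] -> ['d', 'e', 'a', 'b', 'c']
'a': index 2 in ['d', 'e', 'a', 'b', 'c'] -> ['a', 'd', 'e', 'b', 'c']
'c': index 4 in ['a', 'd', 'e', 'b', 'c'] -> ['c', 'a', 'd', 'e', 'b']
'e': index 3 in ['c', 'a', 'd', 'e', 'b'] -> ['e', 'c', 'a', 'd', 'b']
'c': index 1 in ['e', 'c', 'a', 'd', 'b'] -> ['c', 'e', 'a', 'd', 'b']
'b': index 4 in ['c', 'e', 'a', 'd', 'b'] -> ['b', 'c', 'e', 'a', 'd']


Output: [0, 4, 4, 2, 4, 3, 1, 4]


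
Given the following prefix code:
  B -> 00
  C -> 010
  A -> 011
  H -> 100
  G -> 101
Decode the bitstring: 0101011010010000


Decoding step by step:
Bits 010 -> C
Bits 101 -> G
Bits 101 -> G
Bits 00 -> B
Bits 100 -> H
Bits 00 -> B


Decoded message: CGGBHB


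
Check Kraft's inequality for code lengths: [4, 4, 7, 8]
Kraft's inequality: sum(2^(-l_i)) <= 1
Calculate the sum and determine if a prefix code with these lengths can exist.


Sum = 2^(-4) + 2^(-4) + 2^(-7) + 2^(-8)
    = 0.0625 + 0.0625 + 0.0078125 + 0.00390625
    = 35/256 = 0.13671875
Since 0.13671875 <= 1, Kraft's inequality IS satisfied.
A prefix code with these lengths CAN exist.

Kraft sum = 0.13671875. Satisfied.


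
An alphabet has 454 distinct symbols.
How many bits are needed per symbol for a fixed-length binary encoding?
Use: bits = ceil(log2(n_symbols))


log2(454) = 8.8265
Bracket: 2^8 = 256 < 454 <= 2^9 = 512
So ceil(log2(454)) = 9

bits = ceil(log2(454)) = ceil(8.8265) = 9 bits


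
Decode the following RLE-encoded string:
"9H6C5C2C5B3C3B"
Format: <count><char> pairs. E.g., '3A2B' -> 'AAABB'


Expanding each <count><char> pair:
  9H -> 'HHHHHHHHH'
  6C -> 'CCCCCC'
  5C -> 'CCCCC'
  2C -> 'CC'
  5B -> 'BBBBB'
  3C -> 'CCC'
  3B -> 'BBB'

Decoded = HHHHHHHHHCCCCCCCCCCCCCBBBBBCCCBBB


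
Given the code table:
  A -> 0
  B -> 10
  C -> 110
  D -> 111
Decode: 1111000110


Decoding:
111 -> D
10 -> B
0 -> A
0 -> A
110 -> C


Result: DBAAC


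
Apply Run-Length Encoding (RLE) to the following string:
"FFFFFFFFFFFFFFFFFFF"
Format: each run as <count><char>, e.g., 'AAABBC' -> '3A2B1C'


Scanning runs left to right:
  i=0: run of 'F' x 19 -> '19F'

RLE = 19F


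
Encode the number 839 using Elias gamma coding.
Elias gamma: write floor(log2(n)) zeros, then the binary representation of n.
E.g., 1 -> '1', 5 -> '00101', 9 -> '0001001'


num_bits = floor(log2(839)) + 1 = 10
leading_zeros = num_bits - 1 = 9
binary(839) = 1101000111

Elias gamma(839) = '000000000' + '1101000111' = 0000000001101000111 (19 bits)


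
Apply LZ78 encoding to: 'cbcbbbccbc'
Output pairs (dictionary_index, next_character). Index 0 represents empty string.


LZ78 encoding steps:
Dictionary: {0: ''}
Step 1: w='' (idx 0), next='c' -> output (0, 'c'), add 'c' as idx 1
Step 2: w='' (idx 0), next='b' -> output (0, 'b'), add 'b' as idx 2
Step 3: w='c' (idx 1), next='b' -> output (1, 'b'), add 'cb' as idx 3
Step 4: w='b' (idx 2), next='b' -> output (2, 'b'), add 'bb' as idx 4
Step 5: w='c' (idx 1), next='c' -> output (1, 'c'), add 'cc' as idx 5
Step 6: w='b' (idx 2), next='c' -> output (2, 'c'), add 'bc' as idx 6


Encoded: [(0, 'c'), (0, 'b'), (1, 'b'), (2, 'b'), (1, 'c'), (2, 'c')]


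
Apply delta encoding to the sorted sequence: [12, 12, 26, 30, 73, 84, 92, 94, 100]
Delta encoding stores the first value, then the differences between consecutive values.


First value: 12
Deltas:
  12 - 12 = 0
  26 - 12 = 14
  30 - 26 = 4
  73 - 30 = 43
  84 - 73 = 11
  92 - 84 = 8
  94 - 92 = 2
  100 - 94 = 6


Delta encoded: [12, 0, 14, 4, 43, 11, 8, 2, 6]


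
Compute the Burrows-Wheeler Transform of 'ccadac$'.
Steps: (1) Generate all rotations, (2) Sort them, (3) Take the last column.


Rotations (sorted):
  0: $ccadac -> last char: c
  1: ac$ccad -> last char: d
  2: adac$cc -> last char: c
  3: c$ccada -> last char: a
  4: cadac$c -> last char: c
  5: ccadac$ -> last char: $
  6: dac$cca -> last char: a


BWT = cdcac$a


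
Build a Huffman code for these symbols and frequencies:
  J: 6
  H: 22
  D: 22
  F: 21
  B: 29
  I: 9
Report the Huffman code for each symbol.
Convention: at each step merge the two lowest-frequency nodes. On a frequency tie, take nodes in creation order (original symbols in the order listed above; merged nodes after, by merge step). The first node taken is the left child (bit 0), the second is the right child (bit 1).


Huffman tree construction:
Step 1: Merge J(6) + I(9) = 15
Step 2: Merge (J+I)(15) + F(21) = 36
Step 3: Merge H(22) + D(22) = 44
Step 4: Merge B(29) + ((J+I)+F)(36) = 65
Step 5: Merge (H+D)(44) + (B+((J+I)+F))(65) = 109
Read each symbol's code off the tree from the root (left child = 0, right child = 1).

Codes:
  J: 1100 (length 4)
  H: 00 (length 2)
  D: 01 (length 2)
  F: 111 (length 3)
  B: 10 (length 2)
  I: 1101 (length 4)
Average code length: 269/109 = 2.4679 bits/symbol


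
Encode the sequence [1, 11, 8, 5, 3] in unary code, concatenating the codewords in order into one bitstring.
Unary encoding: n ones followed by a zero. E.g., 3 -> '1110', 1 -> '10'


Encode each number as n ones followed by a terminating 0:
  1 -> 10 (2 bits)
  11 -> 111111111110 (12 bits)
  8 -> 111111110 (9 bits)
  5 -> 111110 (6 bits)
  3 -> 1110 (4 bits)
Total length = 2 + 12 + 9 + 6 + 4 = 33 bits.

Unary([1, 11, 8, 5, 3]) = 101111111111101111111101111101110 (33 bits)


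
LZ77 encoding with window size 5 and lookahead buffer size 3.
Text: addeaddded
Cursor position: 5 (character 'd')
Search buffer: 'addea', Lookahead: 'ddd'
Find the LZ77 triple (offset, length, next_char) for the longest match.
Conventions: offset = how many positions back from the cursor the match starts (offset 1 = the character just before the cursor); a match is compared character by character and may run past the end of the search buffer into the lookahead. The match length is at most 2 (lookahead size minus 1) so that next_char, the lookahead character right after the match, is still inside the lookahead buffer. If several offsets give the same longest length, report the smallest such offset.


Try each offset into the search buffer:
  offset=1 (pos 4, char 'a'): match length 0
  offset=2 (pos 3, char 'e'): match length 0
  offset=3 (pos 2, char 'd'): match length 1
  offset=4 (pos 1, char 'd'): match length 2
  offset=5 (pos 0, char 'a'): match length 0
Longest match has length 2 at offset 4.
next_char = character at position 5 + 2 = 7 -> 'd'

Best match: offset=4, length=2 (matching 'dd' starting at position 1)
LZ77 triple: (4, 2, 'd')


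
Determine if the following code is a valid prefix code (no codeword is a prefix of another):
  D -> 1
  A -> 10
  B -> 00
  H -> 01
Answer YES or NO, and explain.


Checking each pair (does one codeword prefix another?):
  D='1' vs A='10': prefix -- VIOLATION

NO -- this is NOT a valid prefix code. D (1) is a prefix of A (10).


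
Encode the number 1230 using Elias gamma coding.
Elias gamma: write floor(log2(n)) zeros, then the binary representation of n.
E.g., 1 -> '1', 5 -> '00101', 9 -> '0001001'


num_bits = floor(log2(1230)) + 1 = 11
leading_zeros = num_bits - 1 = 10
binary(1230) = 10011001110

Elias gamma(1230) = '0000000000' + '10011001110' = 000000000010011001110 (21 bits)


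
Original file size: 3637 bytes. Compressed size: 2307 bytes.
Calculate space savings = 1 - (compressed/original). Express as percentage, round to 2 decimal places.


ratio = compressed/original = 2307/3637 = 0.634314
savings = 1 - ratio = 1 - 0.634314 = 0.365686
as a percentage: 0.365686 * 100 = 36.57%

Space savings = 1 - 2307/3637 = 36.57%


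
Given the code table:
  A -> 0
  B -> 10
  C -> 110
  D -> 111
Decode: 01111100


Decoding:
0 -> A
111 -> D
110 -> C
0 -> A


Result: ADCA


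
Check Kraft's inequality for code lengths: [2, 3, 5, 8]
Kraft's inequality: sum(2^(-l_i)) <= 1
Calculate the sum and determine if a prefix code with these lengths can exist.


Sum = 2^(-2) + 2^(-3) + 2^(-5) + 2^(-8)
    = 0.25 + 0.125 + 0.03125 + 0.00390625
    = 105/256 = 0.41015625
Since 0.41015625 <= 1, Kraft's inequality IS satisfied.
A prefix code with these lengths CAN exist.

Kraft sum = 0.41015625. Satisfied.


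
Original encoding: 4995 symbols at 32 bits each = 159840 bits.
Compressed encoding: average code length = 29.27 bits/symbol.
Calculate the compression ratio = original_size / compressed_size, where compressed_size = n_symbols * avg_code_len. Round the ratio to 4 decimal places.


original_size = n_symbols * orig_bits = 4995 * 32 = 159840 bits
compressed_size = n_symbols * avg_code_len = 4995 * 29.27 = 146203.65 bits
ratio = original_size / compressed_size = 159840 / 146203.65 = 1.0933

Compression ratio = 1.0933


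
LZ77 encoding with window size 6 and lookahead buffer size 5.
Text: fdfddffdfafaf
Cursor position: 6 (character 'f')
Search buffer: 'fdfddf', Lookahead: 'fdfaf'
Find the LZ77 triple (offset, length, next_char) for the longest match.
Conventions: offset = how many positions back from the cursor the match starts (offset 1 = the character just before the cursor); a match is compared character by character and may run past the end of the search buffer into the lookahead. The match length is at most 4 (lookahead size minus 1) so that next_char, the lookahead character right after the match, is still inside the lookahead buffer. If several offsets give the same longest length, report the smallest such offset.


Try each offset into the search buffer:
  offset=1 (pos 5, char 'f'): match length 1
  offset=2 (pos 4, char 'd'): match length 0
  offset=3 (pos 3, char 'd'): match length 0
  offset=4 (pos 2, char 'f'): match length 2
  offset=5 (pos 1, char 'd'): match length 0
  offset=6 (pos 0, char 'f'): match length 3
Longest match has length 3 at offset 6.
next_char = character at position 6 + 3 = 9 -> 'a'

Best match: offset=6, length=3 (matching 'fdf' starting at position 0)
LZ77 triple: (6, 3, 'a')


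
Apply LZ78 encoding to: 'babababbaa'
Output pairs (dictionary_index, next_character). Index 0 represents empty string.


LZ78 encoding steps:
Dictionary: {0: ''}
Step 1: w='' (idx 0), next='b' -> output (0, 'b'), add 'b' as idx 1
Step 2: w='' (idx 0), next='a' -> output (0, 'a'), add 'a' as idx 2
Step 3: w='b' (idx 1), next='a' -> output (1, 'a'), add 'ba' as idx 3
Step 4: w='ba' (idx 3), next='b' -> output (3, 'b'), add 'bab' as idx 4
Step 5: w='ba' (idx 3), next='a' -> output (3, 'a'), add 'baa' as idx 5


Encoded: [(0, 'b'), (0, 'a'), (1, 'a'), (3, 'b'), (3, 'a')]
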